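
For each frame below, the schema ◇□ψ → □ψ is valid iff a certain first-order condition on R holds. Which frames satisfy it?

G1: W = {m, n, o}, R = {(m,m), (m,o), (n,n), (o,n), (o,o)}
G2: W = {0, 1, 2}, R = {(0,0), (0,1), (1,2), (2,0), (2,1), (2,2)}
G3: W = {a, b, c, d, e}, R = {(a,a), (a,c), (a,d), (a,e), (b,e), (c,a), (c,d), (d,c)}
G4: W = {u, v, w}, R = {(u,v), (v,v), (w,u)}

none

The schema corresponds to the Euclidean property: ∀x ∀y ∀z (Rxy ∧ Rxz → Ryz).
G1: fails — Rmo and Rmm but not Rom.
G2: fails — R01 and R00 but not R10.
G3: fails — Rae and Rae but not Ree.
G4: fails — Rwu and Rwu but not Ruu.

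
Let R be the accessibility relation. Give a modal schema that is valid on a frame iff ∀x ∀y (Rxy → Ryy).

□(□s → s)

This is shift-reflexivity; the standard corresponding axiom is T□: □(□s → s).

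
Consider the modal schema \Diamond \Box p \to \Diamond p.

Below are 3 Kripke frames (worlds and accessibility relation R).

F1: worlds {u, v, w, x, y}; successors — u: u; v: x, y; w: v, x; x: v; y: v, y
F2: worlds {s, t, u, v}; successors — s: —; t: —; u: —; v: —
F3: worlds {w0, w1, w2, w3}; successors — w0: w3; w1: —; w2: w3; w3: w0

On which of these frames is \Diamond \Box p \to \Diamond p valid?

Frame correspondent (Sahlqvist): \forall x \forall y (xRy \to \exists w (yRw \wedge xRw)) — i.e. a generalized confluence (Geach) condition.
F1: fails — vRx but no t with xRt and vRt.
F2: satisfies the condition.
F3: fails — w0Rw3 but no w with w3Rw and w0Rw.
Valid on: F2.

F2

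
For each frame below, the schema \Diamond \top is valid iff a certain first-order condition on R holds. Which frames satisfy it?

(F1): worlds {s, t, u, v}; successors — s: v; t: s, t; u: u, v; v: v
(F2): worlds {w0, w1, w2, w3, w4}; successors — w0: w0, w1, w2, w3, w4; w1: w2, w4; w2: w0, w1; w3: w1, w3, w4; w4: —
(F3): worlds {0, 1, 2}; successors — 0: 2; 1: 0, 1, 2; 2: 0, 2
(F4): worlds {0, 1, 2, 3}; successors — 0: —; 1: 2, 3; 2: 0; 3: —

(F1), (F3)

Frame correspondent (Sahlqvist): \forall x \exists y Rxy — i.e. seriality.
(F1): condition met.
(F2): fails — world w4 has no successor.
(F3): condition met.
(F4): fails — world 0 has no successor.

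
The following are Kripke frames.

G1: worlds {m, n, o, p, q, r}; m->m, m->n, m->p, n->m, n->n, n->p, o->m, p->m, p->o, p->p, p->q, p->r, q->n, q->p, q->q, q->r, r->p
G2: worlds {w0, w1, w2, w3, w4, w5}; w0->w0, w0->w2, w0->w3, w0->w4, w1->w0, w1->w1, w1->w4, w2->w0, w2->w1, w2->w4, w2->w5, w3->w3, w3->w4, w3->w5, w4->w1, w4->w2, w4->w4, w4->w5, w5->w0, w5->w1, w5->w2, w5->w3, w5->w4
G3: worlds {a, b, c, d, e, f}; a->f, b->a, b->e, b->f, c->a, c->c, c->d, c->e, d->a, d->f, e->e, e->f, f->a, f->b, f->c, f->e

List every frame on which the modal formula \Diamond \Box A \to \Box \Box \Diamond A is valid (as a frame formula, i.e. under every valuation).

This is the axiom for a generalized confluence (Geach) condition; its first-order frame correspondent is \forall x \forall y \forall z ((xRy \wedge x R^2 z) \to \exists w (yRw \wedge zRw)).
G1: fails — pRo, pR²q but no w with oRw and qRw.
G2: condition met.
G3: fails — aRf, aR²a but no w with fRw and aRw.

G2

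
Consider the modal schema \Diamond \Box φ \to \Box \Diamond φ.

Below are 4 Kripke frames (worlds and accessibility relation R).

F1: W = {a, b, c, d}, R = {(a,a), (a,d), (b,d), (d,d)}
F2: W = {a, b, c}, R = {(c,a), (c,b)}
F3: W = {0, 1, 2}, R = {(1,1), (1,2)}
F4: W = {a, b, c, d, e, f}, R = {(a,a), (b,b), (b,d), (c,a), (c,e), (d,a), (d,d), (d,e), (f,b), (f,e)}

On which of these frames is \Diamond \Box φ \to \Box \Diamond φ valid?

The schema corresponds to convergence: \forall x \forall y \forall z (Rxy \wedge Rxz \to \exists w (Ryw \wedge Rzw)).
F1: condition met.
F2: fails — Rca and Rca but a and a have no common successor.
F3: fails — R12 and R12 but 2 and 2 have no common successor.
F4: fails — Rce and Rce but e and e have no common successor.

F1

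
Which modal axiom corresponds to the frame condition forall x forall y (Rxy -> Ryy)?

□(□q → q)

This is shift-reflexivity; the standard corresponding axiom is T□: □(□q → q).
Suppose □(□q→q) is valid. Take Rxy and set V(q)={w : Ryw}. Then at y, □q holds; since □(□q→q) at x, □q→q at y, so q at y, i.e. Ryy.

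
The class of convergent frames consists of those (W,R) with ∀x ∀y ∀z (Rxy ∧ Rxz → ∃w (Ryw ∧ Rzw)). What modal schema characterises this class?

The condition is convergence. The .2 schema ◇□q → □◇q defines it.
Suppose ◇□q→□◇q is valid. Take Rxy, Rxz and set V(q)={w : Ryw}. Then □q at y so ◇□q at x, so □◇q at x, so ◇q at z, giving w with Rzw and Ryw.

◇□q → □◇q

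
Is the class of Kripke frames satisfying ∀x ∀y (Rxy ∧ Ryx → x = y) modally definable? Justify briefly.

If a class were modally definable it would be closed under surjective bounded morphisms (Goldblatt–Thomason).
The 4-cycle (worlds w0,w1,w2,w3 with w0→w1→w2→w3→w0) is antisymmetric. Sending even-indexed worlds to • and odd-indexed worlds to ∘ is a surjective bounded morphism onto the two-world frame with •↔∘, which is not antisymmetric.
Hence antisymmetry is not modally definable.

No — not modally definable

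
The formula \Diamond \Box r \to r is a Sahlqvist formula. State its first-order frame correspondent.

Replacing r by ¬r and contraposing gives the equivalent schema r → □◇r.
Suppose r→□◇r is valid. Take Rxy and set V(r)={x}. Then r at x, so □◇r at x, so ◇r at y, so some z with Ryz has r; z=x, i.e. Ryx.

Symmetry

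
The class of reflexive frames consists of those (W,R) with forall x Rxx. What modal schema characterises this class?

□s → s

The condition is reflexivity. The T schema □s → s defines it.
Suppose □s→s is valid. At any x set V(s)={w : Rxw}. Then □s holds at x, so s holds at x, i.e. Rxx.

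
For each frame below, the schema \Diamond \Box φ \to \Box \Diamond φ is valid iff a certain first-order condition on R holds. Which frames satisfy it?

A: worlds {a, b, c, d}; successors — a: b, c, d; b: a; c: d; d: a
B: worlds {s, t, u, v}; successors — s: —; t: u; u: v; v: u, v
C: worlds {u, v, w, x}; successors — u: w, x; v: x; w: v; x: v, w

This is the axiom for convergence; its first-order frame correspondent is \forall x \forall y \forall z (Rxy \wedge Rxz \to \exists w (Ryw \wedge Rzw)).
A: fails — Rab and Rac but b and c have no common successor.
B: ✓.
C: fails — Rxw and Rxv but w and v have no common successor.

B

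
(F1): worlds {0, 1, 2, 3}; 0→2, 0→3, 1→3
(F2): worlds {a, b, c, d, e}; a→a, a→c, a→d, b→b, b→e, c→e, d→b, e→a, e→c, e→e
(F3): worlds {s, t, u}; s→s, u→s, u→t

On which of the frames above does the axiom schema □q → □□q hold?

(F1), (F3)

This is the axiom for transitivity; its first-order frame correspondent is ∀x ∀y ∀z (Rxy ∧ Ryz → Rxz).
(F1): holds.
(F2): fails — Rea and Rad but not Red.
(F3): holds.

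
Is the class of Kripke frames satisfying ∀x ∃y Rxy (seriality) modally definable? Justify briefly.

This is a Sahlqvist condition; the D axiom □p → ◇p defines it.
Suppose □p→◇p is valid. At any x set V(p)=W. Then □p at x, so ◇p at x, so x has a successor.

Definable; □p → ◇p defines it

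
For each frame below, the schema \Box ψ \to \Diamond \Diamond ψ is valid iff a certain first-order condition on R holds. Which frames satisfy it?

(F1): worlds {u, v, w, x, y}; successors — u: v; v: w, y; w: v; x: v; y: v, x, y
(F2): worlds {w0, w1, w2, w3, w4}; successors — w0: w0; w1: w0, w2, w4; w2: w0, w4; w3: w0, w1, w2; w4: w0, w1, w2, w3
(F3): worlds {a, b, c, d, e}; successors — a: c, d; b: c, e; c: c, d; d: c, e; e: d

(F2)

The schema corresponds to a generalized confluence (Geach) condition: \forall x \exists w (xRw \wedge x R^2 w).
(F1): fails — at u but no t with uRt and uR²t.
(F2): ✓.
(F3): fails — at e but no w with eRw and eR²w.
Valid on: (F2).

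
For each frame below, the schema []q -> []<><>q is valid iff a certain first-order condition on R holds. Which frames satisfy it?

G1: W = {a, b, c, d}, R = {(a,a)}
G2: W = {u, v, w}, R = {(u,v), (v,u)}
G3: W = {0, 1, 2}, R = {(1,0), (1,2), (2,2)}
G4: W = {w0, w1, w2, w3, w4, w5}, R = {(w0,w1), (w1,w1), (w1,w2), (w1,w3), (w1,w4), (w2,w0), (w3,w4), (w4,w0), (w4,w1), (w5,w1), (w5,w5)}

This is the axiom for a generalized confluence (Geach) condition; its first-order frame correspondent is forall x forall z (xRz -> exists w (xRw & z R^2 w)).
G1: holds.
G2: holds.
G3: fails — 1R0 but no w with 1Rw and 0R²w.
G4: fails — w2Rw0 but no w with w2Rw and w0R²w.
Valid on: G1, G2.

G1, G2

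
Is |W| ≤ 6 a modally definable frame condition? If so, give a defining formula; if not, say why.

Not definable by any modal formula

If a class were modally definable it would be closed under disjoint unions (Goldblatt–Thomason).
Any modal formula valid on each of 7 disjoint one-world frames is valid on their disjoint union (validity is preserved under disjoint unions). Each one-world frame has |W|=1≤6, but the union has |W|=7.
So the class is not modally definable.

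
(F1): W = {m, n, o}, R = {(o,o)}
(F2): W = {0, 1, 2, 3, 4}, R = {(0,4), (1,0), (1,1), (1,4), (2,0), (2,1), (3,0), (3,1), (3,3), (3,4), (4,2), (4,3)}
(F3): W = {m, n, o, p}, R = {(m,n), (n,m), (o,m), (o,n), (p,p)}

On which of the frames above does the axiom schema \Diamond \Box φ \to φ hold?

Frame correspondent (Sahlqvist): \forall x \forall y (Rxy \to Ryx) — i.e. symmetry.
(F1): satisfies the condition.
(F2): fails — R10 but not R01.
(F3): fails — Rom but not Rmo.

(F1)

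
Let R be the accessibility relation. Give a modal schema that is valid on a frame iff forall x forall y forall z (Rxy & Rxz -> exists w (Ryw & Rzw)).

A defining formula is ◇□s → □◇s (the .2 axiom).
Suppose ◇□s→□◇s is valid. Take Rxy, Rxz and set V(s)={w : Ryw}. Then □s at y so ◇□s at x, so □◇s at x, so ◇s at z, giving w with Rzw and Ryw.

◇□s → □◇s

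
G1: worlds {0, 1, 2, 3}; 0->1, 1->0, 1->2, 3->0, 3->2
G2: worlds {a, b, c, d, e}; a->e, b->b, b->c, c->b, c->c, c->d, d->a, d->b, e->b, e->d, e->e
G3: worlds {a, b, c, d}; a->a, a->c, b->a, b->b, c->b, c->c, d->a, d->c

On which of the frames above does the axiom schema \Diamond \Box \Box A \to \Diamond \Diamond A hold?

This is the axiom for a generalized confluence (Geach) condition; its first-order frame correspondent is \forall x \forall y (xRy \to \exists w (y R^2 w \wedge x R^2 w)).
G1: fails — 0R1 but no w with 1R²w and 0R²w.
G2: holds.
G3: holds.

G2, G3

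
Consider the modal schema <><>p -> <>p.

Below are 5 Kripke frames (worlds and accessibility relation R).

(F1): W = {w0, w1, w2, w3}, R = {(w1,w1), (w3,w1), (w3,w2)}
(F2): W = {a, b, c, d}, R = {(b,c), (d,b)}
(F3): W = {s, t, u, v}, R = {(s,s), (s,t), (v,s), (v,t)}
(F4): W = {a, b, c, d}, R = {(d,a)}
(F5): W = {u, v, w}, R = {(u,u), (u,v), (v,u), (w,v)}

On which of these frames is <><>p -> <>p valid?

(F1), (F3), (F4)

This is the axiom for transitivity; its first-order frame correspondent is forall x forall y forall z (Rxy & Ryz -> Rxz).
(F1): holds.
(F2): fails — Rdb and Rbc but not Rdc.
(F3): holds.
(F4): holds.
(F5): fails — Rvu and Ruv but not Rvv.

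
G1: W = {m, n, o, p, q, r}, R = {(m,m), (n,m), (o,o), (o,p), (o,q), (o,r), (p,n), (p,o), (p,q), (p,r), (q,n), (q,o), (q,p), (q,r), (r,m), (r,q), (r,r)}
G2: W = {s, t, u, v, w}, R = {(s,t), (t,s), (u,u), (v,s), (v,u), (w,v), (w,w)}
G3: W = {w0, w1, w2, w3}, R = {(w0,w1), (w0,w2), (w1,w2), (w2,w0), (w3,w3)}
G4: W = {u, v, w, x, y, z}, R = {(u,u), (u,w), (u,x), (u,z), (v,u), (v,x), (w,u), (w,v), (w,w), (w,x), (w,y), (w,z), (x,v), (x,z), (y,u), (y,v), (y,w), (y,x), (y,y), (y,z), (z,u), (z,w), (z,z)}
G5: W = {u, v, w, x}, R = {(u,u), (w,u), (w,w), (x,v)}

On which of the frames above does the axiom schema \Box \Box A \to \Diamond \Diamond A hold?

Frame correspondent (Sahlqvist): \forall x \exists w (x R^2 w \wedge x R^2 w) — i.e. a generalized confluence (Geach) condition.
G1: condition met.
G2: condition met.
G3: condition met.
G4: condition met.
G5: fails — at v but no t with vR²t and vR²t.
Valid on: G1, G2, G3, G4.

G1, G2, G3, G4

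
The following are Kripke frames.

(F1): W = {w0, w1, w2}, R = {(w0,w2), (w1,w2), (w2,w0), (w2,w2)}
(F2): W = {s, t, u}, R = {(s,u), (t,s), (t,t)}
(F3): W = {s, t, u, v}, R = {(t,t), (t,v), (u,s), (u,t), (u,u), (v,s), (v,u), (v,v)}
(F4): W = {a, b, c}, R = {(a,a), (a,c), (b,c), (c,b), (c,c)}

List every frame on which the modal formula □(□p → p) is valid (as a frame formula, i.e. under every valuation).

The schema corresponds to shift-reflexivity: ∀x ∀y (Rxy → Ryy).
(F1): fails — Rw2w0 but not Rw0w0.
(F2): fails — Rsu but not Ruu.
(F3): fails — Rus but not Rss.
(F4): fails — Rcb but not Rbb.

none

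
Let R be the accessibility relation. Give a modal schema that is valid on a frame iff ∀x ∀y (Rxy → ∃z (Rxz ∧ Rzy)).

This is density; the standard corresponding axiom is C4: □□s → □s.
Suppose □□s→□s is valid. Take Rxy and set V(s)={w : xR²w}. Then □□s at x, so □s at x, so s at y, i.e. ∃z(Rxz∧Rzy).

□□s → □s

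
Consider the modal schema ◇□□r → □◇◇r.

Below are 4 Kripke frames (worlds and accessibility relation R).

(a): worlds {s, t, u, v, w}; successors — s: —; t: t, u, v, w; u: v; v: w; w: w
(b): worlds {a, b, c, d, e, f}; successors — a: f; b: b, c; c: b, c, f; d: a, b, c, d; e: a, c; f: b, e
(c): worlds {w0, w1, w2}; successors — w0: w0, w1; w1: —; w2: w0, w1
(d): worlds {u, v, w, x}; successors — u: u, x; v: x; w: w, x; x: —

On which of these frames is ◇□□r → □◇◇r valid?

This is the axiom for a generalized confluence (Geach) condition; its first-order frame correspondent is ∀x ∀y ∀z ((xRy ∧ xRz) → ∃w (yR²w ∧ zR²w)).
(a): holds.
(b): holds.
(c): fails — w0Rw0, w0Rw1 but no w with w0R²w and w1R²w.
(d): fails — uRu, uRx but no t with uR²t and xR²t.
Valid on: (a), (b).

(a), (b)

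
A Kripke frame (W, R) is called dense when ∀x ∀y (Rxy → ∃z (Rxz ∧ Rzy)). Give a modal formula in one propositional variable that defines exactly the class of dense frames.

This is density; the standard corresponding axiom is C4: □□ψ → □ψ.
Suppose □□ψ→□ψ is valid. Take Rxy and set V(ψ)={w : xR²w}. Then □□ψ at x, so □ψ at x, so ψ at y, i.e. ∃z(Rxz∧Rzy).

□□ψ → □ψ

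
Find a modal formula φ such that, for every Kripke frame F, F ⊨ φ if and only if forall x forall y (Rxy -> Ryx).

s → □◇s

A defining formula is s → □◇s (the B axiom).
Suppose s→□◇s is valid. Take Rxy and set V(s)={x}. Then s at x, so □◇s at x, so ◇s at y, so some z with Ryz has s; z=x, i.e. Ryx.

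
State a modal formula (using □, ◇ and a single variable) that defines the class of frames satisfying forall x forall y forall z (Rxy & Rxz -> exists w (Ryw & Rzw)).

The condition is convergence. The .2 schema ◇□s → □◇s defines it.

◇□s → □◇s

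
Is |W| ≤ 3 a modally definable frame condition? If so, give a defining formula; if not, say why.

If a class were modally definable it would be closed under disjoint unions (Goldblatt–Thomason).
Any modal formula valid on each of 4 disjoint one-world frames is valid on their disjoint union (validity is preserved under disjoint unions). Each one-world frame has |W|=1≤3, but the union has |W|=4.
So no modal formula (or set of formulas) defines exactly the |W|≤3 frames.

Not definable by any modal formula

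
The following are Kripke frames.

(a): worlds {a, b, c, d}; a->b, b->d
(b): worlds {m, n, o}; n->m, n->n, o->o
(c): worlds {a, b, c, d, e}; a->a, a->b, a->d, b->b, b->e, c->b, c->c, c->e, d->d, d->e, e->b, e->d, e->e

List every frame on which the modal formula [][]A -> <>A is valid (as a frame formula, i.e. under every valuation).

The schema corresponds to a generalized confluence (Geach) condition: forall x exists w (x R^2 w & xRw).
(a): fails — at a but no w with aR²w and aRw.
(b): fails — at m but no w with mR²w and mRw.
(c): holds.

(c)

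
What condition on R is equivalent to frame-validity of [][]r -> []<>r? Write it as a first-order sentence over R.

This is a Sahlqvist (Geach-type) schema ◇^0□^2r → □^1◇^1r.
Minimal-valuation argument: fix x; take any y with xR^0y and any z with xR^1z. Set V(r) to the set of worlds R-reachable from y in exactly 2 steps. Then □^2r holds at y, so the antecedent holds at x; validity forces ◇^1r at z, giving a w with zR^1w and yR^2w.
First-order correspondent: forall x forall z (xRz -> exists w (x R^2 w & zRw)).

forall x forall z (xRz -> exists w (x R^2 w & zRw))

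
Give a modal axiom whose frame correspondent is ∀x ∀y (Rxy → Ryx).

A defining formula is q → □◇q (the B axiom).
Suppose q→□◇q is valid. Take Rxy and set V(q)={x}. Then q at x, so □◇q at x, so ◇q at y, so some z with Ryz has q; z=x, i.e. Ryx.

q → □◇q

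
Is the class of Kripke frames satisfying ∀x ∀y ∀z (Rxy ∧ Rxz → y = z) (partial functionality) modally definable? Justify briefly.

Definable; ◇r → □r defines it

The condition is partial functionality. A defining modal formula is ◇r → □r.
Suppose ◇r→□r is valid. Take Rxy, Rxz and set V(r)={y}. Then ◇r at x, so □r at x, so r at z, i.e. z=y.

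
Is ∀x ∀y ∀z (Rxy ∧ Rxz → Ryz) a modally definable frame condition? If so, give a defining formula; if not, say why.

Yes — defined by ◇p → □◇p

The condition is the Euclidean property. A defining modal formula is ◇p → □◇p.
Suppose ◇p→□◇p is valid. Take Rxy, Rxz and set V(p)={y}. Then ◇p at x, so □◇p at x, so ◇p at z, so some w with Rzw has p; w=y, i.e. Rzy. By symmetry of the argument, Ryz.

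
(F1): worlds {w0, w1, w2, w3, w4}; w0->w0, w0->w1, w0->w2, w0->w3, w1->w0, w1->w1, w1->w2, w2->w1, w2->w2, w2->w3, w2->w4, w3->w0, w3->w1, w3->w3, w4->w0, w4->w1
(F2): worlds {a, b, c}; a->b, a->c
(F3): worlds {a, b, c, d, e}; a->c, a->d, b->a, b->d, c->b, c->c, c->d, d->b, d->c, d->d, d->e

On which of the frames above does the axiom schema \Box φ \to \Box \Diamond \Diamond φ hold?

(F1)

This is the axiom for a generalized confluence (Geach) condition; its first-order frame correspondent is \forall x \forall z (xRz \to \exists w (xRw \wedge z R^2 w)).
(F1): satisfies the condition.
(F2): fails — aRb but no w with aRw and bR²w.
(F3): fails — dRe but no w with dRw and eR²w.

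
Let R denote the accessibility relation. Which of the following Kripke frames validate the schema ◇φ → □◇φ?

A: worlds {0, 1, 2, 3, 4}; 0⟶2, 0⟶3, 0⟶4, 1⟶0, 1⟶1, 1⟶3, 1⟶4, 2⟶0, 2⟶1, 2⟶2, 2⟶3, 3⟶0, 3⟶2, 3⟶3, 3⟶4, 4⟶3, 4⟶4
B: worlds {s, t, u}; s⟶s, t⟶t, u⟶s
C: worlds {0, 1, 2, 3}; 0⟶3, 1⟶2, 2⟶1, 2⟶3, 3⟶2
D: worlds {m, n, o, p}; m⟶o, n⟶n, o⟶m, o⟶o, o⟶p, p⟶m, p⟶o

Frame correspondent (Sahlqvist): ∀x ∀y ∀z (Rxy ∧ Rxz → Ryz) — i.e. the Euclidean property.
A: fails — R02 and R04 but not R24.
B: holds.
C: fails — R03 and R03 but not R33.
D: fails — Rom and Rom but not Rmm.

B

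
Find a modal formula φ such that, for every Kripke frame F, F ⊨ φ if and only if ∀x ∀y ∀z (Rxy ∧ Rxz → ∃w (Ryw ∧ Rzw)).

This is convergence; the standard corresponding axiom is .2: ◇□s → □◇s.
Suppose ◇□s→□◇s is valid. Take Rxy, Rxz and set V(s)={w : Ryw}. Then □s at y so ◇□s at x, so □◇s at x, so ◇s at z, giving w with Rzw and Ryw.

◇□s → □◇s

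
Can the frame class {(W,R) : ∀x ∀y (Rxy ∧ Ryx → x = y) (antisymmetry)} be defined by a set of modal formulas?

Not modally definable

Any modally definable frame class is closed under surjective bounded morphisms.
The 8-cycle (worlds w0,w1,w2,w3,w4,w5,w6,w7 with w0→w1→w2→w3→w4→w5→w6→w7→w0) is antisymmetric. Sending even-indexed worlds to s and odd-indexed worlds to t is a surjective bounded morphism onto the two-world frame with s↔t, which is not antisymmetric.
So no modal formula (or set of formulas) defines exactly the antisymmetric frames.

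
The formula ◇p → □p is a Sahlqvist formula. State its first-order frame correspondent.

partial functionality: ∀x ∀y ∀z (Rxy ∧ Rxz → y = z)

Suppose ◇p→□p is valid. Take Rxy, Rxz and set V(p)={y}. Then ◇p at x, so □p at x, so p at z, i.e. z=y.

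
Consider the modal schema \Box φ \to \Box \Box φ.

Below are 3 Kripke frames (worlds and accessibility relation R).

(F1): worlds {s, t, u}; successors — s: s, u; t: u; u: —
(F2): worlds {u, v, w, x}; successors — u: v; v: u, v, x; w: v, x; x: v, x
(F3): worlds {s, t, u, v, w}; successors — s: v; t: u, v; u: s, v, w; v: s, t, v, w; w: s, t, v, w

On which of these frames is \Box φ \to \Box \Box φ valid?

Frame correspondent (Sahlqvist): \forall x \forall y \forall z (Rxy \wedge Ryz \to Rxz) — i.e. transitivity.
(F1): ✓.
(F2): fails — Ruv and Rvu but not Ruu.
(F3): fails — Ruv and Rvt but not Rut.
Valid on: (F1).

(F1)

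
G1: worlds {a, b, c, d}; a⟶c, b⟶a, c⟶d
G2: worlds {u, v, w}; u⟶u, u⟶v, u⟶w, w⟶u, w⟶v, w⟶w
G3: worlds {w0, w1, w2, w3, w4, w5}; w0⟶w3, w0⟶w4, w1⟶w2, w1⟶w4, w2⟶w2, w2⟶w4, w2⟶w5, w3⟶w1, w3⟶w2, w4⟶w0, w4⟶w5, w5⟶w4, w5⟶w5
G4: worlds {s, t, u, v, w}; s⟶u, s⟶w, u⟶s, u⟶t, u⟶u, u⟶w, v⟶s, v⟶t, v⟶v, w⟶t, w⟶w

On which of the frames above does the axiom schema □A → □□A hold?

G2

The schema corresponds to transitivity: ∀x ∀y ∀z (Rxy ∧ Ryz → Rxz).
G1: fails — Rac and Rcd but not Rad.
G2: ✓.
G3: fails — Rw1w2 and Rw2w5 but not Rw1w5.
G4: fails — Rvs and Rsw but not Rvw.
Valid on: G2.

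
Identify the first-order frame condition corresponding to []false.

□⊥ is valid iff no world has any successor (otherwise □⊥ fails at any world with one).

emptiness of R: forall x forall y ~Rxy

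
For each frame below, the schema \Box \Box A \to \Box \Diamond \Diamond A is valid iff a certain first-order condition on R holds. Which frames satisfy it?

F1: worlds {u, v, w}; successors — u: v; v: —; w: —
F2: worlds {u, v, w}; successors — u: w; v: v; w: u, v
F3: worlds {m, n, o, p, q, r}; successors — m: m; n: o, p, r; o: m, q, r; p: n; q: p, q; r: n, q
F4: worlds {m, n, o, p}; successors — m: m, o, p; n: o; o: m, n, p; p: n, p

This is the axiom for a generalized confluence (Geach) condition; its first-order frame correspondent is \forall x \forall z (xRz \to \exists w (x R^2 w \wedge z R^2 w)).
F1: fails — uRv but no t with uR²t and vR²t.
F2: satisfies the condition.
F3: satisfies the condition.
F4: satisfies the condition.
Valid on: F2, F3, F4.

F2, F3, F4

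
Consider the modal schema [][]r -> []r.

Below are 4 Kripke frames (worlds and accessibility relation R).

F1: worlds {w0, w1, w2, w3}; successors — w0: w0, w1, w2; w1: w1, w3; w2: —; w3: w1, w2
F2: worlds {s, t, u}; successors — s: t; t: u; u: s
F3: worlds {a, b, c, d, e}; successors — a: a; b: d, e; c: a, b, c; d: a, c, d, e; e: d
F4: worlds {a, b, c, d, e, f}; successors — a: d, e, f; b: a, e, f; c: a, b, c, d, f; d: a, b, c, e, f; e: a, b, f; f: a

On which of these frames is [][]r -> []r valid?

The schema corresponds to density: forall x forall y (Rxy -> exists z (Rxz & Rzy)).
F1: fails — Rw3w2 but no z with Rw3z and Rzw2.
F2: fails — Rus but no z with Ruz and Rzs.
F3: holds.
F4: fails — Reb but no z with Rez and Rzb.

F3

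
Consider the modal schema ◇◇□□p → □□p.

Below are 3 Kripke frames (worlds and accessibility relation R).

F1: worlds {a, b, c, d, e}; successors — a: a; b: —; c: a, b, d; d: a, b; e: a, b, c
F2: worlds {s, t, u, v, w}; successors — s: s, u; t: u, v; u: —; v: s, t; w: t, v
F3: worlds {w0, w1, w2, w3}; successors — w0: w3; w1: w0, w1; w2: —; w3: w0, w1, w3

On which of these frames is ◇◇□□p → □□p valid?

The schema corresponds to a generalized confluence (Geach) condition: ∀x ∀y ∀z ((xR²y ∧ xR²z) → ∃w (yR²w ∧ z = w)).
F1: fails — cR²a, cR²b but no w with aR²w and b=w.
F2: fails — sR²u, sR²s but no w* with uR²w* and s=w*.
F3: condition met.

F3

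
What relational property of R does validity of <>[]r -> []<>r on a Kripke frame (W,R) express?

Suppose ◇□r→□◇r is valid. Take Rxy, Rxz and set V(r)={w : Ryw}. Then □r at y so ◇□r at x, so □◇r at x, so ◇r at z, giving w with Rzw and Ryw.
The converse is a direct semantic check.
Frame condition: forall x forall y forall z (Rxy & Rxz -> exists w (Ryw & Rzw)).

convergence: forall x forall y forall z (Rxy & Rxz -> exists w (Ryw & Rzw))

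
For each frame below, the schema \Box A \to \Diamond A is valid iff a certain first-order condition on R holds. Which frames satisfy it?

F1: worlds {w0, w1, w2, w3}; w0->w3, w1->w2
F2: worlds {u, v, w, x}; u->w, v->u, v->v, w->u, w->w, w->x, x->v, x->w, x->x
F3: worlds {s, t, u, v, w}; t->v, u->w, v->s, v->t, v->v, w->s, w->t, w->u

This is the axiom for seriality; its first-order frame correspondent is \forall x \exists y Rxy.
F1: fails — world w2 has no successor.
F2: satisfies the condition.
F3: fails — world s has no successor.

F2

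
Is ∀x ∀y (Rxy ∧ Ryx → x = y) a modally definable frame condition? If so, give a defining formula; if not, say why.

Not modally definable

If a class were modally definable it would be closed under surjective bounded morphisms (Goldblatt–Thomason).
The 8-cycle (worlds w0,w1,w2,w3,w4,w5,w6,w7 with w0→w1→w2→w3→w4→w5→w6→w7→w0) is antisymmetric. Sending even-indexed worlds to a and odd-indexed worlds to b is a surjective bounded morphism onto the two-world frame with a↔b, which is not antisymmetric.
So the class is not modally definable.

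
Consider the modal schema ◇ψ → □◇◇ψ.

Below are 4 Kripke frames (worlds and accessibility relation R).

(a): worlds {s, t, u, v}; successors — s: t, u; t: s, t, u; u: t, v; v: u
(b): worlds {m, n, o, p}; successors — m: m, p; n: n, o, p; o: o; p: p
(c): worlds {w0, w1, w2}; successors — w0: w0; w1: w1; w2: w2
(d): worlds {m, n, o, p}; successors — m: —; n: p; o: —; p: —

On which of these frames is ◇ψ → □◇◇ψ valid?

(a), (c)

The schema corresponds to a generalized confluence (Geach) condition: ∀x ∀y ∀z ((xRy ∧ xRz) → ∃w (y = w ∧ zR²w)).
(a): ✓.
(b): fails — mRm, mRp but no w with m=w and pR²w.
(c): ✓.
(d): fails — nRp, nRp but no w with p=w and pR²w.
Valid on: (a), (c).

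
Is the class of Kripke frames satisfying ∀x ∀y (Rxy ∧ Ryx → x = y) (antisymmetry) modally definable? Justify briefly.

If a class were modally definable it would be closed under surjective bounded morphisms (Goldblatt–Thomason).
The 6-cycle (worlds s,t,u,v,w,x with s→t→u→v→w→x→s) is antisymmetric. Sending even-indexed worlds to • and odd-indexed worlds to ∘ is a surjective bounded morphism onto the two-world frame with •↔∘, which is not antisymmetric.
So no modal formula (or set of formulas) defines exactly the antisymmetric frames.

No — not modally definable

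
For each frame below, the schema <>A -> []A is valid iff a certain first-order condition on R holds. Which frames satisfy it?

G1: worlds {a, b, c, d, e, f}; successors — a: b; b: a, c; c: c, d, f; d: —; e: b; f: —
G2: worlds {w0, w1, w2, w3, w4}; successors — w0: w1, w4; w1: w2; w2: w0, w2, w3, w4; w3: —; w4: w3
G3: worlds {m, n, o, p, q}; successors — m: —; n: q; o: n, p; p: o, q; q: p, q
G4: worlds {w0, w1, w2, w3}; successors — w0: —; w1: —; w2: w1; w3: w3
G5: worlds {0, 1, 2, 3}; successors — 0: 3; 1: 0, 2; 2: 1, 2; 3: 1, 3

Frame correspondent (Sahlqvist): forall x forall y forall z (Rxy & Rxz -> y = z) — i.e. partial functionality.
G1: fails — b sees both a and c.
G2: fails — w0 sees both w1 and w4.
G3: fails — o sees both n and p.
G4: satisfies the condition.
G5: fails — 1 sees both 0 and 2.
Valid on: G4.

G4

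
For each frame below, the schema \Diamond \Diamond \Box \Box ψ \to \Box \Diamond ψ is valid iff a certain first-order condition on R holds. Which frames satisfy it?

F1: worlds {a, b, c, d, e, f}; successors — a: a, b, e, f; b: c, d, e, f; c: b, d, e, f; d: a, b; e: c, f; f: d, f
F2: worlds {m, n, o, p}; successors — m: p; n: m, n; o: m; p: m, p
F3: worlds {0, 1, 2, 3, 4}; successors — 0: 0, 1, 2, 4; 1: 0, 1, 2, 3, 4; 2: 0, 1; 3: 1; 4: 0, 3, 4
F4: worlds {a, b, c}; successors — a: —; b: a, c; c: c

Frame correspondent (Sahlqvist): \forall x \forall y \forall z ((x R^2 y \wedge xRz) \to \exists w (y R^2 w \wedge zRw)) — i.e. a generalized confluence (Geach) condition.
F1: ✓.
F2: ✓.
F3: ✓.
F4: fails — bR²c, bRa but no w with cR²w and aRw.
Valid on: F1, F2, F3.

F1, F2, F3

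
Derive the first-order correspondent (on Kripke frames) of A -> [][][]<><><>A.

forall x forall z (x R^3 z -> exists w (x = w & z R^3 w))

This is a Sahlqvist (Geach-type) schema ◇^0□^0A → □^3◇^3A.
First-order correspondent: forall x forall z (x R^3 z -> exists w (x = w & z R^3 w)).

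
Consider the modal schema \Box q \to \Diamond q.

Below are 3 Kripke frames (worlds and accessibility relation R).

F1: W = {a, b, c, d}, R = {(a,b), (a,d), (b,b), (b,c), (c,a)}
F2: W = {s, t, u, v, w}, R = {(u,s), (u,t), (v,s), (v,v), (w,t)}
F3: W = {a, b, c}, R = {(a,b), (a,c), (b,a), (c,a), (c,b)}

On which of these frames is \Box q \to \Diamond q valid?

F3

Frame correspondent (Sahlqvist): \forall x \exists y Rxy — i.e. seriality.
F1: fails — world d has no successor.
F2: fails — world s has no successor.
F3: holds.
Valid on: F3.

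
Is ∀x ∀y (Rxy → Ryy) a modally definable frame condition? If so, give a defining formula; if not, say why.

Yes, by □(□q → q)

The condition is shift-reflexivity. A defining modal formula is □(□q → q).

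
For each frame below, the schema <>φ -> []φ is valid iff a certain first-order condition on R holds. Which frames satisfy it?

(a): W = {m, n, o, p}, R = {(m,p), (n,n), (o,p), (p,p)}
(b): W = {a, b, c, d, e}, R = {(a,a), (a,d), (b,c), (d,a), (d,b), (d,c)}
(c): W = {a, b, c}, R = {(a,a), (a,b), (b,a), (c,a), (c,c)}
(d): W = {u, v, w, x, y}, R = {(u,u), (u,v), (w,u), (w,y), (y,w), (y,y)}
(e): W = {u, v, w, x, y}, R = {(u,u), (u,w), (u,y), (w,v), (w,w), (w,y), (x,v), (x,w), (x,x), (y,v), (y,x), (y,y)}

(a)

Frame correspondent (Sahlqvist): forall x forall y forall z (Rxy & Rxz -> y = z) — i.e. partial functionality.
(a): satisfies the condition.
(b): fails — a sees both a and d.
(c): fails — a sees both a and b.
(d): fails — u sees both u and v.
(e): fails — u sees both u and w.
Valid on: (a).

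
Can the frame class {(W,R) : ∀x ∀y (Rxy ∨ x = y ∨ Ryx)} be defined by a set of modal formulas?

No

Any modally definable frame class is closed under disjoint unions.
Take 3 disjoint single-world reflexive frames: each is trivially connected, but their disjoint union has 3 worlds with no edge between distinct components, so it is not connected.
Hence connectedness of R is not modally definable.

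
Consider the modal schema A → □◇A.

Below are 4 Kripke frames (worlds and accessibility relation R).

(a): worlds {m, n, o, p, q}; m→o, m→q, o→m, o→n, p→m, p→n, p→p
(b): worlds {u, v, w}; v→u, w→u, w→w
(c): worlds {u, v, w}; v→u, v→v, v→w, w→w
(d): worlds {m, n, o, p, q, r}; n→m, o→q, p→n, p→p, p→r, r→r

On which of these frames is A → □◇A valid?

none

Frame correspondent (Sahlqvist): ∀x ∀y (Rxy → Ryx) — i.e. symmetry.
(a): fails — Ron but not Rno.
(b): fails — Rvu but not Ruv.
(c): fails — Rvu but not Ruv.
(d): fails — Rpr but not Rrp.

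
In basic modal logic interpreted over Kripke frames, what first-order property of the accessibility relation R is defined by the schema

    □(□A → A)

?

shift-reflexivity: ∀x ∀y (Rxy → Ryy)

Suppose □(□A→A) is valid. Take Rxy and set V(A)={w : Ryw}. Then at y, □A holds; since □(□A→A) at x, □A→A at y, so A at y, i.e. Ryy.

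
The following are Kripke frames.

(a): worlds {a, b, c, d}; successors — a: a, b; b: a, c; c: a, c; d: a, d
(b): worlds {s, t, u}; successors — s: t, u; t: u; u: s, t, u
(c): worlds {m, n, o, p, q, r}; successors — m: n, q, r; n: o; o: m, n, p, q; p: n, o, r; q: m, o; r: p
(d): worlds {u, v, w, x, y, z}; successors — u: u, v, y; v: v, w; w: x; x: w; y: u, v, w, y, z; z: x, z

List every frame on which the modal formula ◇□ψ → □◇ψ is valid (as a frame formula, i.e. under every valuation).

This is the axiom for convergence; its first-order frame correspondent is ∀x ∀y ∀z (Rxy ∧ Rxz → ∃w (Ryw ∧ Rzw)).
(a): condition met.
(b): condition met.
(c): fails — Rmr and Rmq but r and q have no common successor.
(d): fails — Rvv and Rvw but v and w have no common successor.
Valid on: (a), (b).

(a), (b)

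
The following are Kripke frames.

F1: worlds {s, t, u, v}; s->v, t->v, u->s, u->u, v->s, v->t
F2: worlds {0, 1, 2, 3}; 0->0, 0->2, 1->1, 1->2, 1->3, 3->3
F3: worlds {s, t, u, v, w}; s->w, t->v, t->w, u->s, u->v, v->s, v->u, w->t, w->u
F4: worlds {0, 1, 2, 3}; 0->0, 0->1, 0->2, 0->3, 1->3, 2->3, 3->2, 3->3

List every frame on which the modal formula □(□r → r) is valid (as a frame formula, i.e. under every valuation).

none

The schema corresponds to shift-reflexivity: ∀x ∀y (Rxy → Ryy).
F1: fails — Rtv but not Rvv.
F2: fails — R02 but not R22.
F3: fails — Ruv but not Rvv.
F4: fails — R32 but not R22.
Valid on no frame.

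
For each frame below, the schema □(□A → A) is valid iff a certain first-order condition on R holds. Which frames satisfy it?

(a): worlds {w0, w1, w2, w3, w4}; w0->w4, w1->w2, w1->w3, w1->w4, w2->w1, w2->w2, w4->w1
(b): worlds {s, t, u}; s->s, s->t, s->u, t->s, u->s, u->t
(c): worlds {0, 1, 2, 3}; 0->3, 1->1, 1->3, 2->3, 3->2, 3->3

none

Frame correspondent (Sahlqvist): ∀x ∀y (Rxy → Ryy) — i.e. shift-reflexivity.
(a): fails — Rw0w4 but not Rw4w4.
(b): fails — Rut but not Rtt.
(c): fails — R32 but not R22.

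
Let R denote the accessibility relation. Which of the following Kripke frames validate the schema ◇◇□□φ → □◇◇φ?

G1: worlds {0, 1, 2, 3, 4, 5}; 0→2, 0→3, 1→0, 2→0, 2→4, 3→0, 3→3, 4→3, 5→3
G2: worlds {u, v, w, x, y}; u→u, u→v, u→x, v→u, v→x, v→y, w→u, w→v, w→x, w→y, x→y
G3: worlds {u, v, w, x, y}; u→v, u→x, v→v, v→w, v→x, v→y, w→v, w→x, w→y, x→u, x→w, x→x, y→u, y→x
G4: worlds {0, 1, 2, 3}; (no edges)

The schema corresponds to a generalized confluence (Geach) condition: ∀x ∀y ∀z ((xR²y ∧ xRz) → ∃w (yR²w ∧ zR²w)).
G1: condition met.
G2: fails — uR²u, uRx but no t with uR²t and xR²t.
G3: condition met.
G4: condition met.
Valid on: G1, G3, G4.

G1, G3, G4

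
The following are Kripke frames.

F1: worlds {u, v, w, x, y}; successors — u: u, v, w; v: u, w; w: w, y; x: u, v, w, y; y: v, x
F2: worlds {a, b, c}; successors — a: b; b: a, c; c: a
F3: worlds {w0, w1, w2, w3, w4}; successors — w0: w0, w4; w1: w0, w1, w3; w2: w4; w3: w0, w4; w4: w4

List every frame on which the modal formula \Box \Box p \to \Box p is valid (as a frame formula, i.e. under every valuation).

F3

The schema corresponds to density: \forall x \forall y (Rxy \to \exists z (Rxz \wedge Rzy)).
F1: fails — Ryx but no z with Ryz and Rzx.
F2: fails — Rca but no z with Rcz and Rza.
F3: ✓.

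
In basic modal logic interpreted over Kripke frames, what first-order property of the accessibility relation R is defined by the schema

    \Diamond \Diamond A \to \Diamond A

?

Replacing A by ¬A and contraposing gives the equivalent schema □A → □□A.
Suppose □A→□□A is valid. Take Rxy, Ryz and set V(A)={w : Rxw}. Then □A at x, so □□A at x, so □A at y, so A at z, i.e. Rxz.

transitivity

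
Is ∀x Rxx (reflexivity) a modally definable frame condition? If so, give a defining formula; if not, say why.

The condition is reflexivity. A defining modal formula is □q → q.
Suppose □q→q is valid. At any x set V(q)={w : Rxw}. Then □q holds at x, so q holds at x, i.e. Rxx.

Yes — defined by □q → q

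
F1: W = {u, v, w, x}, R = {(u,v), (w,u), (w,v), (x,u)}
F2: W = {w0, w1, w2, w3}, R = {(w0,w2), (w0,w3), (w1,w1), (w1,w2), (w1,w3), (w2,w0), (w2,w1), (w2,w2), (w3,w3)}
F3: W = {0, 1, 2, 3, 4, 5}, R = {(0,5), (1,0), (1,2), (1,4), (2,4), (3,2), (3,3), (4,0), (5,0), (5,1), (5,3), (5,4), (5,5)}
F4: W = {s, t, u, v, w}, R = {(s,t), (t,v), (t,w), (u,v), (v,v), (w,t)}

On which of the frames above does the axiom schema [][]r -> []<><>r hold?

Frame correspondent (Sahlqvist): forall x forall z (xRz -> exists w (x R^2 w & z R^2 w)) — i.e. a generalized confluence (Geach) condition.
F1: fails — uRv but no t with uR²t and vR²t.
F2: condition met.
F3: fails — 2R4 but no w with 2R²w and 4R²w.
F4: condition met.
Valid on: F2, F4.

F2, F4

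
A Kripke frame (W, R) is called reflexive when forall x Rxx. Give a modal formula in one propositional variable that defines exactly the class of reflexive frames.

A defining formula is □q → q (the T axiom).
Suppose □q→q is valid. At any x set V(q)={w : Rxw}. Then □q holds at x, so q holds at x, i.e. Rxx.

□q → q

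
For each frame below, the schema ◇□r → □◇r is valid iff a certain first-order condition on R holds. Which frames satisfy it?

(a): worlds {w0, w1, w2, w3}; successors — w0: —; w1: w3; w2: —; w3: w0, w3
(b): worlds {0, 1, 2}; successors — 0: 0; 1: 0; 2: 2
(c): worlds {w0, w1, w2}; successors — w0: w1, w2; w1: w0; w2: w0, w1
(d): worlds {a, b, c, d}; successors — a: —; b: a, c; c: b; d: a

(b)

Frame correspondent (Sahlqvist): ∀x ∀y ∀z (Rxy ∧ Rxz → ∃w (Ryw ∧ Rzw)) — i.e. convergence.
(a): fails — Rw3w3 and Rw3w0 but w3 and w0 have no common successor.
(b): holds.
(c): fails — Rw2w1 and Rw2w0 but w1 and w0 have no common successor.
(d): fails — Rba and Rba but a and a have no common successor.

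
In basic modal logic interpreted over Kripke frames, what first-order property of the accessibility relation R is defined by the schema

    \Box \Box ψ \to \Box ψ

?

density

Suppose □□ψ→□ψ is valid. Take Rxy and set V(ψ)={w : xR²w}. Then □□ψ at x, so □ψ at x, so ψ at y, i.e. ∃z(Rxz∧Rzy).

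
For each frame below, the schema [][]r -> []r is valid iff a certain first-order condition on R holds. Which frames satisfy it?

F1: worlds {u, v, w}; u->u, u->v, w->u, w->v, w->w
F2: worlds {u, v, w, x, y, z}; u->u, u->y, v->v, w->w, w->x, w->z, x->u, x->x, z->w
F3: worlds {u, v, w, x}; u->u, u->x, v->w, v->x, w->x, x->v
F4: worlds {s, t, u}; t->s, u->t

Frame correspondent (Sahlqvist): forall x forall y (Rxy -> exists z (Rxz & Rzy)) — i.e. density.
F1: ✓.
F2: ✓.
F3: fails — Rwx but no z with Rwz and Rzx.
F4: fails — Rts but no z with Rtz and Rzs.

F1, F2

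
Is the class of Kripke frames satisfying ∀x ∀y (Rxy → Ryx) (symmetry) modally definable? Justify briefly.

Definable; q → □◇q defines it

Yes: it is symmetry, defined by the B schema q → □◇q.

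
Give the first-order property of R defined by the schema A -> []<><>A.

This is a Sahlqvist (Geach-type) schema ◇^0□^0A → □^1◇^2A.
Minimal-valuation argument: fix x; take any y with xR^0y and any z with xR^1z. Set V(A) to the set of worlds R-reachable from y in exactly 0 steps. Then □^0A holds at y, so the antecedent holds at x; validity forces ◇^2A at z, giving a w with zR^2w and yR^0w.
First-order correspondent: forall x forall z (xRz -> exists w (x = w & z R^2 w)).

forall x forall z (xRz -> exists w (x = w & z R^2 w))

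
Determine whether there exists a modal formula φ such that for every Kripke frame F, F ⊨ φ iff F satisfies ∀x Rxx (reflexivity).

Yes — defined by □q → q

This is a Sahlqvist condition; the T axiom □q → q defines it.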